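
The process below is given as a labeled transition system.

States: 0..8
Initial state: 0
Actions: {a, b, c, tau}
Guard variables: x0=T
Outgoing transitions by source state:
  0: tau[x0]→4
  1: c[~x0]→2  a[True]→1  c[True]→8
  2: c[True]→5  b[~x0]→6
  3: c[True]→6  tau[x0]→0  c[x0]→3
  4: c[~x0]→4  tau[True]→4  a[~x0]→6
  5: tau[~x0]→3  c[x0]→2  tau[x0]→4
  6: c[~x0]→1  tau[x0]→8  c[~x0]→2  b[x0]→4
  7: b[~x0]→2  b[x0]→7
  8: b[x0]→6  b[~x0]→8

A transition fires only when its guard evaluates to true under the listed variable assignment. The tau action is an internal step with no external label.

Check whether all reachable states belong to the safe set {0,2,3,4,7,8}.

Safe = {0,2,3,4,7,8}
R = {0,4}
  0: safe
  4: safe

Answer: INVARIANT HOLDS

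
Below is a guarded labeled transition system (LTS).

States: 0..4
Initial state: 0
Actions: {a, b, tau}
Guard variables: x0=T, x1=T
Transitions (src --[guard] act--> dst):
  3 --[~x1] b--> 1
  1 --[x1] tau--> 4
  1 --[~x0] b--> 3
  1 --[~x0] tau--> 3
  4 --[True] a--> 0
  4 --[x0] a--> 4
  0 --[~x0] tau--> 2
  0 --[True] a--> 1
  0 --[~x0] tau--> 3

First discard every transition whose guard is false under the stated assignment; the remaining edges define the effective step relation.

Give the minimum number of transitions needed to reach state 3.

Answer: UNREACHABLE

Trace:
BFS to 3:
  depth 0: {0}
  depth 1: {1}
  depth 2: {4}
3 never appears.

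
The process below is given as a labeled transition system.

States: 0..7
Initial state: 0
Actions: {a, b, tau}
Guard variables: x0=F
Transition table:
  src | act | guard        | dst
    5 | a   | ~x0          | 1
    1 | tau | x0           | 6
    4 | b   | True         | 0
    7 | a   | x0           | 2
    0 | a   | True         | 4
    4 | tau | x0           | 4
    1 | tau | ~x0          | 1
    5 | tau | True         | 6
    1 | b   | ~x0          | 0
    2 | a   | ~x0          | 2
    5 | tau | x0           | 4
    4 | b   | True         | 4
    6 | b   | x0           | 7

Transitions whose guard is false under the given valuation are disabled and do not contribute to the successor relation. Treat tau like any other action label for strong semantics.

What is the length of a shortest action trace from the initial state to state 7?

Answer: UNREACHABLE

Analysis:
Breadth-first toward 7:
  depth 0: {0}
  depth 1: {4}
7 never appears.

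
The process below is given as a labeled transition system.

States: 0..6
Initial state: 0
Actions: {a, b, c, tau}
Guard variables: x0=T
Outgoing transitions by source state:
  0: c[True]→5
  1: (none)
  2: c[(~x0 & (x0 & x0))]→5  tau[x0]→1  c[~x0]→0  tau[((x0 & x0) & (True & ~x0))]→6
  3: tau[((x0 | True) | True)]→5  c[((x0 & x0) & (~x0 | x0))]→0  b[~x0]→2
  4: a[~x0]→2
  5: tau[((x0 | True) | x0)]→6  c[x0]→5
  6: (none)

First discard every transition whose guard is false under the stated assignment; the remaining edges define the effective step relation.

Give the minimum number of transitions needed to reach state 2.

BFS to 2:
  L0 = {0}
  L1 = {5}
  L2 = {6}
2 never appears.

Answer: UNREACHABLE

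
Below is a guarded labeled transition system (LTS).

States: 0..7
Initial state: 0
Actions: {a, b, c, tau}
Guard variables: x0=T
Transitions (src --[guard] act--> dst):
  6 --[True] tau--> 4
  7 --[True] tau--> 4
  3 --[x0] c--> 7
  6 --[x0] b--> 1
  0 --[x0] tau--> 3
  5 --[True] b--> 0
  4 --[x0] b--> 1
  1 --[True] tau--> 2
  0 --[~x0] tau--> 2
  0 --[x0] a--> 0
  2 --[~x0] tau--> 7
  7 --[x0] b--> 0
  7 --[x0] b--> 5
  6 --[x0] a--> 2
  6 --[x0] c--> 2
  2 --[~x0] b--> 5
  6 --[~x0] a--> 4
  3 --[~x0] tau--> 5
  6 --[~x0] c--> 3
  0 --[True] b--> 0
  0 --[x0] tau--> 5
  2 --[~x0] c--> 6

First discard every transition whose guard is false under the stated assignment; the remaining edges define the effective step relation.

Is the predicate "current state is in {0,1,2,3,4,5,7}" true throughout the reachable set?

Answer: INVARIANT HOLDS

Trace:
Allowed set {0,1,2,3,4,5,7}
R = {0,1,2,3,4,5,7}
  0: ok
  1: ok
  2: ok
  3: ok
  4: ok
  5: ok
  7: ok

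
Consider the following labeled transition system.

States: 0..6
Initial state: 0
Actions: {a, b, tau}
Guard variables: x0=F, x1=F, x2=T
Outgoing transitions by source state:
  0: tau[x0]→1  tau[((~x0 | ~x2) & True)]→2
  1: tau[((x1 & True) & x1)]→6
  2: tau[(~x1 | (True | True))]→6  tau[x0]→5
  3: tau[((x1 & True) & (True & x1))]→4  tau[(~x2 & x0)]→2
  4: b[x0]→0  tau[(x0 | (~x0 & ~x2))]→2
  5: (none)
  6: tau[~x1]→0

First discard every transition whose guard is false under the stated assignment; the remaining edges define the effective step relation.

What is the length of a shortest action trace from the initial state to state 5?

Answer: UNREACHABLE

Analysis:
Breadth-first toward 5:
  L0 = {0}
  L1 = {2}
  L2 = {6}
5 never appears.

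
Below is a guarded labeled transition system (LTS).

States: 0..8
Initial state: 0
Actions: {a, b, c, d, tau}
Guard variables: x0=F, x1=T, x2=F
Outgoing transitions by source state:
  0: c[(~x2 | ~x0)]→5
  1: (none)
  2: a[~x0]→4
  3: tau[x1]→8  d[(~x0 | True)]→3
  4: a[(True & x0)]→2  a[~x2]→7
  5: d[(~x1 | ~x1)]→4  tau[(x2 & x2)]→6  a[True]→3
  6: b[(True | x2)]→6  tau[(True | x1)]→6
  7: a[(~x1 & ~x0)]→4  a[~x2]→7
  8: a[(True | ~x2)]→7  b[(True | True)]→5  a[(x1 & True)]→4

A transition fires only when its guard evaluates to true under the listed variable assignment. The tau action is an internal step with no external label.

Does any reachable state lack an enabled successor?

Reachable = {0,3,4,5,7,8}
  0: c→5  [deg 1]
  3: d→3  tau→8  [deg 2]
  4: a→7  [deg 1]
  5: a→3  [deg 1]
  7: a→7  [deg 1]
  8: a→4  a→7  b→5  [deg 3]

Answer: DEADLOCK-FREE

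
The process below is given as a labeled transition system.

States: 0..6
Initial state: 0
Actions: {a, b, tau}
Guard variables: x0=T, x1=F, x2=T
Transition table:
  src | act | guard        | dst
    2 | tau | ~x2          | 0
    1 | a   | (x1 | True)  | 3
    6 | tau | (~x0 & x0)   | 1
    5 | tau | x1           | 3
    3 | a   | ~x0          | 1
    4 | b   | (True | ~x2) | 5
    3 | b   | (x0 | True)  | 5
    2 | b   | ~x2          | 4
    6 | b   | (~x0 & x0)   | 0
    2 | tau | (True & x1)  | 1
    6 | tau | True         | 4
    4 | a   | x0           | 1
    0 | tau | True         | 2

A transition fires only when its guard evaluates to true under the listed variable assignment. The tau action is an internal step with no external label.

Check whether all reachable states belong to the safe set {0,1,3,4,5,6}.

Answer: INVARIANT VIOLATED at state 2

Analysis:
Inv-set: {0,1,3,4,5,6}
Reachable = {0,2}
  0: ok
  2: outside
witness against invariant: tau → 2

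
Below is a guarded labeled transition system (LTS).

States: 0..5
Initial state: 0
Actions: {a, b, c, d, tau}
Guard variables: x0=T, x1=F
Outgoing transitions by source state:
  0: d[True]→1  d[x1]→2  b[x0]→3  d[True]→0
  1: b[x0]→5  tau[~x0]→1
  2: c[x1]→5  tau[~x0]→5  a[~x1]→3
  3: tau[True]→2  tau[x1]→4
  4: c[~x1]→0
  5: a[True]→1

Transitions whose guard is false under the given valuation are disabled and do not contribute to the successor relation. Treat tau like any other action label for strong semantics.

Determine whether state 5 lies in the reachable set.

After dropping false guards: 8 live edges.
Layer 0: {0}
Layer 1: {1,3}  total {0,1,3}
Layer 2: {2,5}  total {0,1,2,3,5}
Reach set: {0,1,2,3,5}
witness 5: d·b

Answer: REACHABLE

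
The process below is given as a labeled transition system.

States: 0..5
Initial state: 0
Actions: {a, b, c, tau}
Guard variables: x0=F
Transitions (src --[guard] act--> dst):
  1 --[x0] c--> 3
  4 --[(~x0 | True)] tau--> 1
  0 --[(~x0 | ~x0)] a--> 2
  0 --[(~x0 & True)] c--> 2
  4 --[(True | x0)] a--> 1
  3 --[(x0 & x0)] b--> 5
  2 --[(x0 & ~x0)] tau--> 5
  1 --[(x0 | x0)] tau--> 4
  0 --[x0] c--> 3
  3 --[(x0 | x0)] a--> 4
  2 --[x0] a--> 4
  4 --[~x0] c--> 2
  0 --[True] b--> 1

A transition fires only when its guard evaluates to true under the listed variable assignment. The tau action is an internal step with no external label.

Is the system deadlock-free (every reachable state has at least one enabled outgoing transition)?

Reach set: {0,1,2}
  0: a→2  b→1  c→2  [deg 3]
  1: ∅  [deadlock]
  2: ∅  [deadlock]
trace reaching 1: b

Answer: DEADLOCK at state 1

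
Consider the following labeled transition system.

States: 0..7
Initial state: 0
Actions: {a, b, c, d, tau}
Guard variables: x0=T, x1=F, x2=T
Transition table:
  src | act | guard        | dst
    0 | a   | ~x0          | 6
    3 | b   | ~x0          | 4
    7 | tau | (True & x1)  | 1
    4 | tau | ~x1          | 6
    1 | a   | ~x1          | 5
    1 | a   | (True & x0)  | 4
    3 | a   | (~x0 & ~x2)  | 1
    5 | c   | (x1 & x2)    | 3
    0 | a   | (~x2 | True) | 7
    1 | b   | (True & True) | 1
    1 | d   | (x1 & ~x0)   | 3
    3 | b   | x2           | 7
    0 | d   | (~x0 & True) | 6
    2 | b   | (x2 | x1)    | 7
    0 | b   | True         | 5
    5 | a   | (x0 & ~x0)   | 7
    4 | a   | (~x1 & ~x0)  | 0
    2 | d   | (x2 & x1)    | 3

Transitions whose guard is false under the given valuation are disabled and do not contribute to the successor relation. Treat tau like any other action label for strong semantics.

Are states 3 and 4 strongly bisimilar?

Bisimulation quotient by refinement:
  round 0: {{0,1,2,3,4,5,6,7}}
  round 1: {{0,1},{2,3},{4},{5,6,7}}
  round 2: {{0},{1},{2,3},{4},{5,6,7}}
Fixed point at round 3; 5 class(es).
[3]={2,3}  [4]={4}

Answer: NOT BISIMILAR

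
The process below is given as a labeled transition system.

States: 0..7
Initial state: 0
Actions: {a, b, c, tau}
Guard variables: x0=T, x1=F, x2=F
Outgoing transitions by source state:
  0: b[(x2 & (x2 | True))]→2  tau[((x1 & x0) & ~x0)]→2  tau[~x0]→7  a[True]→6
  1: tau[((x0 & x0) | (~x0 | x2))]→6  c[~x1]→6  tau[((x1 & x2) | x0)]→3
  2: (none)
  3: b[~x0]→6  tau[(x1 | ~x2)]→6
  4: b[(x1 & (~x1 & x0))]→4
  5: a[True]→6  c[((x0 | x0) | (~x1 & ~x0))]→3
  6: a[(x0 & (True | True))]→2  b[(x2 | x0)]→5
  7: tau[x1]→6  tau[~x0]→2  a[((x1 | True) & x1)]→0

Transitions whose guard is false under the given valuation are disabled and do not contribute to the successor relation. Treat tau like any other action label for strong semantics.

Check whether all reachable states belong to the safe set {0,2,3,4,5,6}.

Allowed set {0,2,3,4,5,6}
Reach set: {0,2,3,5,6}
  0: ok
  2: ok
  3: ok
  5: ok
  6: ok

Answer: INVARIANT HOLDS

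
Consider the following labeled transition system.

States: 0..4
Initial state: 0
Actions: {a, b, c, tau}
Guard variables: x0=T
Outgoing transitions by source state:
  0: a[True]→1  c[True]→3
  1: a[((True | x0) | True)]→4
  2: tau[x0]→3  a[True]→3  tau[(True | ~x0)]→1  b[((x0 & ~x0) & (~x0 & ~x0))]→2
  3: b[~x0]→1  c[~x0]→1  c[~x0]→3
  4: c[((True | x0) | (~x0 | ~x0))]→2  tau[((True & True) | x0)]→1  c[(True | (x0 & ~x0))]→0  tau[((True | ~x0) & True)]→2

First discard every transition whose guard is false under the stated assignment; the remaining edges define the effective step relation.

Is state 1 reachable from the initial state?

Guard filter leaves 10 enabled edge(s).
L0 = {0}
L1 = {1,3}  total {0,1,3}
L2 = {4}  total {0,1,3,4}
L3 = {2}  total {0,1,2,3,4}
Reach set: {0,1,2,3,4}
Path to 1: a

Answer: REACHABLE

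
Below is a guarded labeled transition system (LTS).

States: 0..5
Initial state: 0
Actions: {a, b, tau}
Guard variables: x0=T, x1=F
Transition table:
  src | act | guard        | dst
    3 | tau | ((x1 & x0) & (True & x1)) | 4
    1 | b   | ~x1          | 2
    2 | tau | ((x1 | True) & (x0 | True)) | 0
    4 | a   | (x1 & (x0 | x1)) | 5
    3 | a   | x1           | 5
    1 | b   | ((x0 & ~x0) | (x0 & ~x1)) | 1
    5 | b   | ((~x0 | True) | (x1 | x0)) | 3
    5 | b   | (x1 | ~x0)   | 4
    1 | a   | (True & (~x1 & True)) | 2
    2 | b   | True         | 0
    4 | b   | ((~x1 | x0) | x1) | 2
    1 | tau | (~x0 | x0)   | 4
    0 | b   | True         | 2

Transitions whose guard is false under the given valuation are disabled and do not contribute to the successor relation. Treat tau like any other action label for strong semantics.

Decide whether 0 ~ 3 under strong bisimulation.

Refine partition for ~:
  P[0] = {{0,1,2,3,4,5}}
  P[1] = {{0,4,5},{1},{2},{3}}
  P[2] = {{0,4},{1},{2},{3},{5}}
5 equivalence class(es) (converged in 3)
0∈{0,4}, 3∈{3}

Answer: NOT BISIMILAR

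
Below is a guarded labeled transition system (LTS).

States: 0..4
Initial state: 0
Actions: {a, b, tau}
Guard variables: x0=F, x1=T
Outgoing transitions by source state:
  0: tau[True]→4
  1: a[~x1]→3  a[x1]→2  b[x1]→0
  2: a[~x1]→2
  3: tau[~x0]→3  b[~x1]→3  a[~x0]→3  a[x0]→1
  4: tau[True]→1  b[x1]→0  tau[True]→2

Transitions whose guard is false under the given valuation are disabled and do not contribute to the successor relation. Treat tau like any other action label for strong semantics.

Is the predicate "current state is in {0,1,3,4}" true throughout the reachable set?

Inv-set: {0,1,3,4}
Reach set: {0,1,2,4}
  0: ok
  1: ok
  2: ✗ unsafe
  4: ok
witness against invariant: tau·tau → 2

Answer: INVARIANT VIOLATED at state 2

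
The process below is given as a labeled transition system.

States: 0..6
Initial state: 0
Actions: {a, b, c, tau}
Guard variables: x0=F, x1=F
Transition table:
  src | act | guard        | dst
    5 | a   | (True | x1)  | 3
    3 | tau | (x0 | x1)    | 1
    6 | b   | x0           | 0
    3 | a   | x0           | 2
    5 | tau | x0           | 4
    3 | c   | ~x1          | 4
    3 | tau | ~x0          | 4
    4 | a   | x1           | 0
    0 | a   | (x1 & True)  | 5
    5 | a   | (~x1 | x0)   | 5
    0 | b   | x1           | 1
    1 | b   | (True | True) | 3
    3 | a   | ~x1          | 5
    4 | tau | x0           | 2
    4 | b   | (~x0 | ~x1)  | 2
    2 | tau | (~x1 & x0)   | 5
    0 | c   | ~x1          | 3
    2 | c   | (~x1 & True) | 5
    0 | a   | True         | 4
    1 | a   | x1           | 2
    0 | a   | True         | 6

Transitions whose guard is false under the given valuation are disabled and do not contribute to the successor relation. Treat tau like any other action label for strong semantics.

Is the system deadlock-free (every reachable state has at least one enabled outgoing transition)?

R = {0,2,3,4,5,6}
  0: a→4  a→6  c→3  [3 out]
  2: c→5  [1 out]
  3: a→5  c→4  tau→4  [3 out]
  4: b→2  [1 out]
  5: a→3  a→5  [2 out]
  6: ∅  [no exit]
witness 6: a

Answer: DEADLOCK at state 6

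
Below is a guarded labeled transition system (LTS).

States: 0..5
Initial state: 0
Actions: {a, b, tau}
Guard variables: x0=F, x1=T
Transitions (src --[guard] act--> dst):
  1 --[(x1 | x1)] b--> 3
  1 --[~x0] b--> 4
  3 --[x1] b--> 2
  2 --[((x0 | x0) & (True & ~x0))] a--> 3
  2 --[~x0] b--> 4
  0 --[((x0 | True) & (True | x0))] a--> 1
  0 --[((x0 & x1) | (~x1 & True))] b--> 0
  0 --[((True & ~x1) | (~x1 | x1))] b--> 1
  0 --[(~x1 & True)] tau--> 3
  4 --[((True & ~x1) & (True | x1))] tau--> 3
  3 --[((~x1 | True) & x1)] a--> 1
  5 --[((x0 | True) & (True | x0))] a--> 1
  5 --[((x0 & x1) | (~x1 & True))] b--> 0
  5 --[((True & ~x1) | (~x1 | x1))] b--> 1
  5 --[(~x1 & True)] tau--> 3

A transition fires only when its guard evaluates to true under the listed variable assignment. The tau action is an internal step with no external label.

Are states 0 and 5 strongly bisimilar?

Answer: BISIMILAR

Working:
Refine partition for ~:
  round 0: {{0,1,2,3,4,5}}
  round 1: {{0,3,5},{1,2},{4}}
  round 2: {{0,3,5},{1},{2},{4}}
  round 3: {{0,5},{1},{2},{3},{4}}
Fixed point at round 4; 5 class(es).
class of 0: {0,5}; class of 5: {0,5}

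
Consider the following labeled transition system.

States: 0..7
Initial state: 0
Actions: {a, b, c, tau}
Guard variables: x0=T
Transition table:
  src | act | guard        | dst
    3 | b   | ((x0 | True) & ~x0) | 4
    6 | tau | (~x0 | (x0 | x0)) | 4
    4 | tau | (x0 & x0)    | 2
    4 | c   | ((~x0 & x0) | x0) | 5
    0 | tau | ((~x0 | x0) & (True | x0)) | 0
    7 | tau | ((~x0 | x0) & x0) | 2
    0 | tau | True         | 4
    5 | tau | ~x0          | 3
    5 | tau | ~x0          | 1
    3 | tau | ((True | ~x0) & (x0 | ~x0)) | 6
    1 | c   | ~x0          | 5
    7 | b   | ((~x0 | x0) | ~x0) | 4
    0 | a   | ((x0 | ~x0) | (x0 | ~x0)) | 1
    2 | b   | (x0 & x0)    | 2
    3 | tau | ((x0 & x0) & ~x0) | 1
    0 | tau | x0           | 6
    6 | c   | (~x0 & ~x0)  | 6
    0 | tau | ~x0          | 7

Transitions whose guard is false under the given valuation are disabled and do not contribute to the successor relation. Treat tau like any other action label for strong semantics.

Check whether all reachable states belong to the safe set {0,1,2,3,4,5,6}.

Allowed set {0,1,2,3,4,5,6}
Reach set: {0,1,2,4,5,6}
  0: safe
  1: safe
  2: safe
  4: safe
  5: safe
  6: safe

Answer: INVARIANT HOLDS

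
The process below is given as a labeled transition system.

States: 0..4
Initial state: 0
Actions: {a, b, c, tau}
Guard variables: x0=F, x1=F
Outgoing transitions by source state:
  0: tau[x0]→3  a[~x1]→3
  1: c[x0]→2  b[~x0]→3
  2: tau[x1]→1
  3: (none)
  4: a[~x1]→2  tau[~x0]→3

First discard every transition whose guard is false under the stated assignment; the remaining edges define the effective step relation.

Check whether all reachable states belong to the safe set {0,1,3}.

Allowed set {0,1,3}
R = {0,3}
  0: ✓
  3: ✓

Answer: INVARIANT HOLDS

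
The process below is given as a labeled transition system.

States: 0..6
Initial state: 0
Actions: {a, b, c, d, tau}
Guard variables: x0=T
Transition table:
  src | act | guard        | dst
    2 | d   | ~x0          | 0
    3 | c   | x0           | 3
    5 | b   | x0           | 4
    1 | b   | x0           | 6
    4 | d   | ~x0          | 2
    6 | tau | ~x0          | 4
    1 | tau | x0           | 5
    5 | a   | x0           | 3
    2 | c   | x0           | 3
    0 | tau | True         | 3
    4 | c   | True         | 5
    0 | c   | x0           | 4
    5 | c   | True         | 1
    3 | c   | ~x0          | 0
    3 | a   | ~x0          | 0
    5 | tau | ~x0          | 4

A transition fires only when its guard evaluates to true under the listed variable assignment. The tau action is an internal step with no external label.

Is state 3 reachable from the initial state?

Answer: REACHABLE

Trace:
After dropping false guards: 10 live edges.
Layer 0: {0}
Layer 1: {3,4}  now seen {0,3,4}
Layer 2: {5}  now seen {0,3,4,5}
Layer 3: {1}  now seen {0,1,3,4,5}
Layer 4: {6}  now seen {0,1,3,4,5,6}
R = {0,1,3,4,5,6}
Path to 3: tau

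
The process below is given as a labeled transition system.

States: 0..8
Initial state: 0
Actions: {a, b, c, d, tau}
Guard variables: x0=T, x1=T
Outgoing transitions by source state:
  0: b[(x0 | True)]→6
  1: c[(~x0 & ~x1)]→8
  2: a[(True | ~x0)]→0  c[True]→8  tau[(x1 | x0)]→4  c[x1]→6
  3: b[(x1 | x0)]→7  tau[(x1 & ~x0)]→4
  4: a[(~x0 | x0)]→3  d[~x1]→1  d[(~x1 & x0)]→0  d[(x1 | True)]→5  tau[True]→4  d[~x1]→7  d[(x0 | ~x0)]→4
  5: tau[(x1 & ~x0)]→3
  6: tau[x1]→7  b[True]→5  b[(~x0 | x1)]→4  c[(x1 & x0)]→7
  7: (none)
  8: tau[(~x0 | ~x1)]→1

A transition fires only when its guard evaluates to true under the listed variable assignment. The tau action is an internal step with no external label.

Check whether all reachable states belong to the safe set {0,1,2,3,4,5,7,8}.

Answer: INVARIANT VIOLATED at state 6

Working:
Allowed set {0,1,2,3,4,5,7,8}
Reach set: {0,3,4,5,6,7}
  0: ok
  3: ok
  4: ok
  5: ok
  6: ✗ unsafe
  7: ok
witness against invariant: b → 6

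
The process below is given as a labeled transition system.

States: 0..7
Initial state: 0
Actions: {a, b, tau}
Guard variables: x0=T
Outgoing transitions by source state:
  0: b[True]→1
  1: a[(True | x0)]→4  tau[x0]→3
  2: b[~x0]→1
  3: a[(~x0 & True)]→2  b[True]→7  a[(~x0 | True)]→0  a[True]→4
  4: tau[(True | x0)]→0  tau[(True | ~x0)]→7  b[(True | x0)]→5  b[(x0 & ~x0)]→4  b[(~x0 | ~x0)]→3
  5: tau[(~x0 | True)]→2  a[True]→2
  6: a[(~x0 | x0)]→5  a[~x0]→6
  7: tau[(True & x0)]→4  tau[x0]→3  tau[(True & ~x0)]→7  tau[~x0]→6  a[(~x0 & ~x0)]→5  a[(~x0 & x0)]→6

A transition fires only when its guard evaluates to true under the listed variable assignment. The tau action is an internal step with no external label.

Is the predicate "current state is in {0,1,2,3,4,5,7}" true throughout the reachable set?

Inv-set: {0,1,2,3,4,5,7}
R = {0,1,2,3,4,5,7}
  0: safe
  1: safe
  2: safe
  3: safe
  4: safe
  5: safe
  7: safe

Answer: INVARIANT HOLDS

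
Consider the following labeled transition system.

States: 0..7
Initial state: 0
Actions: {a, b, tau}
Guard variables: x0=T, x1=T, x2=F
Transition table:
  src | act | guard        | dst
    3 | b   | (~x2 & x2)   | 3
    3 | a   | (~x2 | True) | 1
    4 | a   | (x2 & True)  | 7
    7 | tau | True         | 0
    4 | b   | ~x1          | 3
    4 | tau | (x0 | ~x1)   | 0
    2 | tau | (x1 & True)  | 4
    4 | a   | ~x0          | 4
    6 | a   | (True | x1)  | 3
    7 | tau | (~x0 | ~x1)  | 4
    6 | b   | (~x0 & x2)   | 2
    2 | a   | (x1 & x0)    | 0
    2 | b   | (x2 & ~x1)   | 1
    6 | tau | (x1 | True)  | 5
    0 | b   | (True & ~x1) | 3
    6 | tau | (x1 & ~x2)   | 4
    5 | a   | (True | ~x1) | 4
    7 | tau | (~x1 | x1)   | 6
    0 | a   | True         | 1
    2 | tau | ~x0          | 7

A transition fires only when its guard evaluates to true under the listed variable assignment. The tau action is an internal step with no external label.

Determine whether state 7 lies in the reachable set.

Answer: UNREACHABLE

Working:
Guard filter leaves 11 enabled edge(s).
Layer 0: {0}
Layer 1: {1}  now seen {0,1}
Reachable = {0,1}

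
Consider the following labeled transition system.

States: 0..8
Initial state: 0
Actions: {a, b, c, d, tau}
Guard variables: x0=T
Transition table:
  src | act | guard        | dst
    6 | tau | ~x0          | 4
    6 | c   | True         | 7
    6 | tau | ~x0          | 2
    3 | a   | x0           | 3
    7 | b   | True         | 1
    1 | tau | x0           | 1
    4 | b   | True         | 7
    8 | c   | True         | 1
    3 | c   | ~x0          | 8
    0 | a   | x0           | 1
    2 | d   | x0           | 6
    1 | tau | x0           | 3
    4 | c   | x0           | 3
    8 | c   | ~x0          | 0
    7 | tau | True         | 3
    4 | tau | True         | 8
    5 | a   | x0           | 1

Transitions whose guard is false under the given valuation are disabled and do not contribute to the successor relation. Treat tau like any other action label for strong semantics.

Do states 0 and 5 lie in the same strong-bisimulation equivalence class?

Bisimulation quotient by refinement:
  P[0] = {{0,1,2,3,4,5,6,7,8}}
  P[1] = {{0,3,5},{1},{2},{4},{6,8},{7}}
  P[2] = {{0,5},{1},{2},{3},{4},{6},{7},{8}}
8 equivalence class(es) (converged in 3)
class of 0: {0,5}; class of 5: {0,5}

Answer: BISIMILAR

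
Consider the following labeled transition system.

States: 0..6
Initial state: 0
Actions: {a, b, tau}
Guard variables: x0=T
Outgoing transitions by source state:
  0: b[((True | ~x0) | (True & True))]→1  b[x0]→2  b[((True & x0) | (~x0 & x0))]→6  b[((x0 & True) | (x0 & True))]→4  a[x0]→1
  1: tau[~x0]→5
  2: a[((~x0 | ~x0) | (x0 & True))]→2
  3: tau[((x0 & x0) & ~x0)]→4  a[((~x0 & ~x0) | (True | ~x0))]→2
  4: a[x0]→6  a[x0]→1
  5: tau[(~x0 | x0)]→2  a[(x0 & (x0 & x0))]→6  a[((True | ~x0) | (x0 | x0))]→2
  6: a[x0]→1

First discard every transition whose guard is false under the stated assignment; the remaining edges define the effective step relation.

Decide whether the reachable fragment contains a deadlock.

Reach set: {0,1,2,4,6}
  0: a→1  b→1  b→2  b→4  b→6  [5 out]
  1: ∅  [STUCK]
  2: a→2  [1 out]
  4: a→1  a→6  [2 out]
  6: a→1  [1 out]
witness 1: b

Answer: DEADLOCK at state 1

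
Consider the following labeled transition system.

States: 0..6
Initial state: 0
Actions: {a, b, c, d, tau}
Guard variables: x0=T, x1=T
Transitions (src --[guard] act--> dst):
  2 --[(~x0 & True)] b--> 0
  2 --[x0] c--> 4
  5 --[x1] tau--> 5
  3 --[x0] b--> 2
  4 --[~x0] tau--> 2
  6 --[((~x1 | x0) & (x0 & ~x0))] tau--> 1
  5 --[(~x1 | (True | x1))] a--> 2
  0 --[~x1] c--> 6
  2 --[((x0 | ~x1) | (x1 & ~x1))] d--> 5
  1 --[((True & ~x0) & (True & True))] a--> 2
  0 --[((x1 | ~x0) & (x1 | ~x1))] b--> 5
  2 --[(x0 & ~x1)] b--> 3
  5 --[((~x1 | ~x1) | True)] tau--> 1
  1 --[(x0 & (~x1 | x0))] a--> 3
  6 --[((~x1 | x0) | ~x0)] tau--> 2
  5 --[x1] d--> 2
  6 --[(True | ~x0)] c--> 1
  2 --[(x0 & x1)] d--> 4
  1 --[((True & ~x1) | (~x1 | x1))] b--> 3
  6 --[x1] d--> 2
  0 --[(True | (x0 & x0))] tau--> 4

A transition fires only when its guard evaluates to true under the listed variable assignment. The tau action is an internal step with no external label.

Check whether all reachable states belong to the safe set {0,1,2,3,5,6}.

Answer: INVARIANT VIOLATED at state 4

Analysis:
Allowed set {0,1,2,3,5,6}
Reachable = {0,1,2,3,4,5}
  0: ok
  1: ok
  2: ok
  3: ok
  4: VIOLATES
  5: ok
counterexample path to 4: tau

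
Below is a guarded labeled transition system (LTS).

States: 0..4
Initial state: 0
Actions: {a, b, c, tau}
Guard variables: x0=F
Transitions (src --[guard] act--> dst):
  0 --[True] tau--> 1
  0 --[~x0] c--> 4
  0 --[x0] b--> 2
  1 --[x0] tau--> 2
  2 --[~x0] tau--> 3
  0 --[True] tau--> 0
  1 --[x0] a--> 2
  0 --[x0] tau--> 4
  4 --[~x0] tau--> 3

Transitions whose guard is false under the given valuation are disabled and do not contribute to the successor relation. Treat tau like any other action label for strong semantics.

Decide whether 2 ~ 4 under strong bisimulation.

Bisimulation quotient by refinement:
  π0 = {{0,1,2,3,4}}
  π1 = {{0},{1,3},{2,4}}
Fixed point at round 2; 3 class(es).
class of 2: {2,4}; class of 4: {2,4}

Answer: BISIMILAR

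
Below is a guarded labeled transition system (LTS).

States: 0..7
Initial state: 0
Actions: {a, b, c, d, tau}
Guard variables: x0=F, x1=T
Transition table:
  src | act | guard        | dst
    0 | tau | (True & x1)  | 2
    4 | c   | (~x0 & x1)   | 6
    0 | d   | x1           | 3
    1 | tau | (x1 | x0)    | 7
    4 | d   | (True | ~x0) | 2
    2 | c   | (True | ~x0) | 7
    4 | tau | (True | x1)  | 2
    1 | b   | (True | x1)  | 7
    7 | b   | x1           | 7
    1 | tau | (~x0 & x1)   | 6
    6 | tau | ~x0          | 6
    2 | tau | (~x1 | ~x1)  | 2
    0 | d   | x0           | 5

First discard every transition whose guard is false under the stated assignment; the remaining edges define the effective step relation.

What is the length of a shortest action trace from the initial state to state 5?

Answer: UNREACHABLE

Trace:
Layered search for 5:
  Layer 0: {0}
  Layer 1: {2,3}
  Layer 2: {7}
5 never appears.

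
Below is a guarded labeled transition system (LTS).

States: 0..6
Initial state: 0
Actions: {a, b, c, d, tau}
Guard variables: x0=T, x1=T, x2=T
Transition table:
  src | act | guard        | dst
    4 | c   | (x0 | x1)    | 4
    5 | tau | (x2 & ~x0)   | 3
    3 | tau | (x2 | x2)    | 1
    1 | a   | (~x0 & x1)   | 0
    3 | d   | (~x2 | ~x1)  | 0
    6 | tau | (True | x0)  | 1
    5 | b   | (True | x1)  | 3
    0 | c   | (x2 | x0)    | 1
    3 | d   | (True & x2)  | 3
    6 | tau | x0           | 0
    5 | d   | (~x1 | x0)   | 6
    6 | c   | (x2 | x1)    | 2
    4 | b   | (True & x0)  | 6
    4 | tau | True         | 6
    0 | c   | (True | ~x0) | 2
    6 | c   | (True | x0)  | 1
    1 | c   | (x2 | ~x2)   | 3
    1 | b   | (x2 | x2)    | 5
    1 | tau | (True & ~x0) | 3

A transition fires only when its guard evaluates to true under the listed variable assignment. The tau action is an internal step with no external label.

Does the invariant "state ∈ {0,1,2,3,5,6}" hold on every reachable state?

Answer: INVARIANT HOLDS

Working:
Inv-set: {0,1,2,3,5,6}
Reachable = {0,1,2,3,5,6}
  0: safe
  1: safe
  2: safe
  3: safe
  5: safe
  6: safe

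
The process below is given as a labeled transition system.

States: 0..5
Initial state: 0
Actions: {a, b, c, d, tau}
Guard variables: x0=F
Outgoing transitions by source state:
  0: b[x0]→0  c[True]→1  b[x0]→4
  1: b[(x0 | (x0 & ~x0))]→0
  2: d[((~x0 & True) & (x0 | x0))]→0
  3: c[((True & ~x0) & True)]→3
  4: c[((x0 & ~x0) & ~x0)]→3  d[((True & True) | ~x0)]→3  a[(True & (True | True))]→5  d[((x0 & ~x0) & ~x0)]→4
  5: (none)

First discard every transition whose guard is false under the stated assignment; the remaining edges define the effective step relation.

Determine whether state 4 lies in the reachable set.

Answer: UNREACHABLE

Analysis:
4 transition(s) survive guard evaluation.
depth 0: {0}
depth 1: {1}  cumulative {0,1}
Reachable = {0,1}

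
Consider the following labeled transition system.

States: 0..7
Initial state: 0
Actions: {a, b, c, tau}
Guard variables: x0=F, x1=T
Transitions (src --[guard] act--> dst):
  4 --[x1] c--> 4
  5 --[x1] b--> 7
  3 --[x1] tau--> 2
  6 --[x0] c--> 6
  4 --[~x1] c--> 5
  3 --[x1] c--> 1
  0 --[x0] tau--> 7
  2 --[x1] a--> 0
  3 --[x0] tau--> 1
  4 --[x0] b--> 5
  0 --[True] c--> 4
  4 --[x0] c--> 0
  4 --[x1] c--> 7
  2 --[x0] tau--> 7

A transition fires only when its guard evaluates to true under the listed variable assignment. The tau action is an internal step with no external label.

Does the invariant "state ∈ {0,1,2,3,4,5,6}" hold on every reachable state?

Answer: INVARIANT VIOLATED at state 7

Working:
Inv-set: {0,1,2,3,4,5,6}
R = {0,4,7}
  0: safe
  4: safe
  7: outside
reach 7 via c·c — violates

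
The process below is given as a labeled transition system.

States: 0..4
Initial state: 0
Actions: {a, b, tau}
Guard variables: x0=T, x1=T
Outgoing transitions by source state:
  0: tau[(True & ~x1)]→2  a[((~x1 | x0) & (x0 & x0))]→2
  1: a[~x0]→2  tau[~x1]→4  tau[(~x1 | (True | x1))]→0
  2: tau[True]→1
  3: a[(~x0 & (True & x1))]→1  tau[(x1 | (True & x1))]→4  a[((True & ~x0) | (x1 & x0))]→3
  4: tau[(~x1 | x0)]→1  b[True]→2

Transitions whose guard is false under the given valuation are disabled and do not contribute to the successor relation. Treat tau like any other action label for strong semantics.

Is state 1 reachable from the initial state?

Answer: REACHABLE

Trace:
7 transition(s) survive guard evaluation.
L0 = {0}
L1 = {2}  total {0,2}
L2 = {1}  total {0,1,2}
Reach set: {0,1,2}
witness 1: a·tau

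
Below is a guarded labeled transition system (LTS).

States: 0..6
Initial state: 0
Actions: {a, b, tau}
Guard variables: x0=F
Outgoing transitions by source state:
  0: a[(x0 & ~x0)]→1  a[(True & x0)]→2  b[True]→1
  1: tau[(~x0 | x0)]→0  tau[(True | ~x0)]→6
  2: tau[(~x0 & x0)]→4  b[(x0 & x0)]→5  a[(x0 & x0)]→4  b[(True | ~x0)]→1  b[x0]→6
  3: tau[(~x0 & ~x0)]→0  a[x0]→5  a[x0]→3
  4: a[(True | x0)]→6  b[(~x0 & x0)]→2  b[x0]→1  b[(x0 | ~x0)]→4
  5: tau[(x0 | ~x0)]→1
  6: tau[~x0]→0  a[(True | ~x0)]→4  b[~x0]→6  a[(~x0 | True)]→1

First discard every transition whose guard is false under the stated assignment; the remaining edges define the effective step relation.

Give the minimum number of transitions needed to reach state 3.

Breadth-first toward 3:
  depth 0: {0}
  depth 1: {1}
  depth 2: {6}
  depth 3: {4}
3 never appears.

Answer: UNREACHABLE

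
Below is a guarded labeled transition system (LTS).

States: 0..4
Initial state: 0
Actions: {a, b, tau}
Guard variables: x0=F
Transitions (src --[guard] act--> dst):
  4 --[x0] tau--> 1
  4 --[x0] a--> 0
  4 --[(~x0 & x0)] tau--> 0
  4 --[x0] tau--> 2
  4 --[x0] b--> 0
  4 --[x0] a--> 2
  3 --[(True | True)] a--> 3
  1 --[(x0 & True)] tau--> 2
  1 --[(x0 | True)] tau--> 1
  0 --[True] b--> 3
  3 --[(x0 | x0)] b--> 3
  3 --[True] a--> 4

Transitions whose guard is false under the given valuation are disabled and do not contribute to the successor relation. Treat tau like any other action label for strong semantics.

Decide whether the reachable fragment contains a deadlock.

Reachable = {0,3,4}
  0: b→3  [1 out]
  3: a→3  a→4  [2 out]
  4: ∅  [deadlock]
witness 4: b·a

Answer: DEADLOCK at state 4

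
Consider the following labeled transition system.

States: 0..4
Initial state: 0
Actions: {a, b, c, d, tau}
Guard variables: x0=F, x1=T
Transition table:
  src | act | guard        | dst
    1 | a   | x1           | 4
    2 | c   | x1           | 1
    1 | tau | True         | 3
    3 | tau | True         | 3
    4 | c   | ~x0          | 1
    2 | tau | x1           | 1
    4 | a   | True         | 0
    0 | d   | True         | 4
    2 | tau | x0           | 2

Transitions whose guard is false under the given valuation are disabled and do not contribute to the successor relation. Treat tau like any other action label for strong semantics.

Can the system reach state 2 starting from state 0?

8 transition(s) survive guard evaluation.
Layer 0: {0}
Layer 1: {4}  now seen {0,4}
Layer 2: {1}  now seen {0,1,4}
Layer 3: {3}  now seen {0,1,3,4}
R = {0,1,3,4}

Answer: UNREACHABLE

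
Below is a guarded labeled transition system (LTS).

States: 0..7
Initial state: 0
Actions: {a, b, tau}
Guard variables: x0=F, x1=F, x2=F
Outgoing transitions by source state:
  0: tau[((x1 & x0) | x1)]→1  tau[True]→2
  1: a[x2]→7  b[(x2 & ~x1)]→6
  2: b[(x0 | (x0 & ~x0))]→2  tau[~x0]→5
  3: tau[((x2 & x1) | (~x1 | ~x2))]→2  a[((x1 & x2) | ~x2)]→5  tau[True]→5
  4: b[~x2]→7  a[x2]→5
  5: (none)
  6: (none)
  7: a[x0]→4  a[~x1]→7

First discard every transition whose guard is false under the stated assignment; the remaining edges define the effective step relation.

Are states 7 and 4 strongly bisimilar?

Compute ~ classes (split until stable):
  π0 = {{0,1,2,3,4,5,6,7}}
  π1 = {{0,2},{1,5,6},{3},{4},{7}}
  π2 = {{0},{1,5,6},{2},{3},{4},{7}}
6 equivalence class(es) (converged in 3)
7∈{7}, 4∈{4}

Answer: NOT BISIMILAR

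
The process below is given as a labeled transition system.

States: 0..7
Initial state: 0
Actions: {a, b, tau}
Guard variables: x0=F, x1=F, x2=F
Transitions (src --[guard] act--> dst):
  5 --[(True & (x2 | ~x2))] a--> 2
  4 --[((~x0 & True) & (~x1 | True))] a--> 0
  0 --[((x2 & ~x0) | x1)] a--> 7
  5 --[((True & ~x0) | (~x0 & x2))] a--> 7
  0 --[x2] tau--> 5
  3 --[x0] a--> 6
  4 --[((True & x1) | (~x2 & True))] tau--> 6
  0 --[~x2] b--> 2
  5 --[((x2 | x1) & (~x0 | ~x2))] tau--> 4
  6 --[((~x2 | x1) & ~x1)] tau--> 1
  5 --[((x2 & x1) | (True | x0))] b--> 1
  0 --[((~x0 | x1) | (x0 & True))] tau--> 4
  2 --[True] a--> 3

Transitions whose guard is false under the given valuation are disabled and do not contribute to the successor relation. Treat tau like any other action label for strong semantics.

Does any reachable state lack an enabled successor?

Answer: DEADLOCK at state 1

Working:
Reach set: {0,1,2,3,4,6}
  0: b→2  tau→4  [2 exit(s)]
  1: ∅  [STUCK]
  2: a→3  [1 exit(s)]
  3: ∅  [STUCK]
  4: a→0  tau→6  [2 exit(s)]
  6: tau→1  [1 exit(s)]
trace reaching 1: tau·tau·tau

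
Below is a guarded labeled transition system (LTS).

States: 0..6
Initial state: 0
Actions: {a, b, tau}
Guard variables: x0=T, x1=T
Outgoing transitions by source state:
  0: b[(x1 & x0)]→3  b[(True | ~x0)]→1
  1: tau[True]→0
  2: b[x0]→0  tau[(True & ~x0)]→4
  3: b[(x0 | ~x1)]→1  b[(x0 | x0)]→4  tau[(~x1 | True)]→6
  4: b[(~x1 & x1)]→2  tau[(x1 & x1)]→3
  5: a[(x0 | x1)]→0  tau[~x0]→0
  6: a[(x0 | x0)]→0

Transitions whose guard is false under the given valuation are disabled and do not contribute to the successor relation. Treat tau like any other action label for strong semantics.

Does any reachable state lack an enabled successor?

Answer: DEADLOCK-FREE

Working:
R = {0,1,3,4,6}
  0: b→1  b→3  [deg 2]
  1: tau→0  [deg 1]
  3: b→1  b→4  tau→6  [deg 3]
  4: tau→3  [deg 1]
  6: a→0  [deg 1]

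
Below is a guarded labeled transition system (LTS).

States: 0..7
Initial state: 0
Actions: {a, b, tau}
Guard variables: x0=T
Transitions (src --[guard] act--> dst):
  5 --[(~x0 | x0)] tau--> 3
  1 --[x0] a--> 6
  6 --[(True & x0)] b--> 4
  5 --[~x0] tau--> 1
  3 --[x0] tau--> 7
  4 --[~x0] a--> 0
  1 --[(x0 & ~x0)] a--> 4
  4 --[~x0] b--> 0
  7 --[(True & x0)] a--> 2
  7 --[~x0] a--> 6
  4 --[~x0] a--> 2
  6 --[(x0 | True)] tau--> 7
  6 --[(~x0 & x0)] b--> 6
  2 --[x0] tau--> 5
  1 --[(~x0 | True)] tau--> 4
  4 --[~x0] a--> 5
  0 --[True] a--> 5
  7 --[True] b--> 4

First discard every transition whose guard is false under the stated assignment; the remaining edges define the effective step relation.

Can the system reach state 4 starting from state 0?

10 transition(s) survive guard evaluation.
Layer 0: {0}
Layer 1: {5}  now seen {0,5}
Layer 2: {3}  now seen {0,3,5}
Layer 3: {7}  now seen {0,3,5,7}
Layer 4: {2,4}  now seen {0,2,3,4,5,7}
Reach set: {0,2,3,4,5,7}
witness 4: a·tau·tau·b

Answer: REACHABLE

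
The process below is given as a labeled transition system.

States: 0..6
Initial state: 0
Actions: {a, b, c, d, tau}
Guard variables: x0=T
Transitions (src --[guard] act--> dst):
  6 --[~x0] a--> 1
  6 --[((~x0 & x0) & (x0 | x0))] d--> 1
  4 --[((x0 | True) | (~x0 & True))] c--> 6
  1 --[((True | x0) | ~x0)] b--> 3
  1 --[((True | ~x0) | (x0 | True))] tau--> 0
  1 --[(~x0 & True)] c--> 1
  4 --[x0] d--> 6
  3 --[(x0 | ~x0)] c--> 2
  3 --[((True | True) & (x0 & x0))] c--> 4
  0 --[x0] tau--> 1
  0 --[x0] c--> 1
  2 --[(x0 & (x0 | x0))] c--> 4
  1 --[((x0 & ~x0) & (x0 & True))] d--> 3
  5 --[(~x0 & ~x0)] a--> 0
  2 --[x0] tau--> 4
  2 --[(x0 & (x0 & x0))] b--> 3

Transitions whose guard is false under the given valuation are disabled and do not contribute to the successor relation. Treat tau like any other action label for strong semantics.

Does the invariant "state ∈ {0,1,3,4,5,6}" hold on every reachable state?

Answer: INVARIANT VIOLATED at state 2

Trace:
Inv-set: {0,1,3,4,5,6}
Reachable = {0,1,2,3,4,6}
  0: safe
  1: safe
  2: VIOLATES
  3: safe
  4: safe
  6: safe
counterexample path to 2: tau·b·c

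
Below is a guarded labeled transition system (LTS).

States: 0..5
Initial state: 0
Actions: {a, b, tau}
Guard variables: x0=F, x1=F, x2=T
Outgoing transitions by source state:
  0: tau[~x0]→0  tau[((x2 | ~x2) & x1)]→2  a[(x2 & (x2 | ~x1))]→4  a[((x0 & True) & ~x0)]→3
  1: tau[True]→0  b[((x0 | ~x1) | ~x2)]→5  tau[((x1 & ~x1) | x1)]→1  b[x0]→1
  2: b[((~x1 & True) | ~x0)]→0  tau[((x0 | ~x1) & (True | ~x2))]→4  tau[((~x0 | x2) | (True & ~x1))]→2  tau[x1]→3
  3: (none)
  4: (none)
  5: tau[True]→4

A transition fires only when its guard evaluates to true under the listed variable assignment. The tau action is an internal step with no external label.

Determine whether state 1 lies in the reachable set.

Answer: UNREACHABLE

Working:
8 transition(s) survive guard evaluation.
L0 = {0}
L1 = {4}  total {0,4}
Reach set: {0,4}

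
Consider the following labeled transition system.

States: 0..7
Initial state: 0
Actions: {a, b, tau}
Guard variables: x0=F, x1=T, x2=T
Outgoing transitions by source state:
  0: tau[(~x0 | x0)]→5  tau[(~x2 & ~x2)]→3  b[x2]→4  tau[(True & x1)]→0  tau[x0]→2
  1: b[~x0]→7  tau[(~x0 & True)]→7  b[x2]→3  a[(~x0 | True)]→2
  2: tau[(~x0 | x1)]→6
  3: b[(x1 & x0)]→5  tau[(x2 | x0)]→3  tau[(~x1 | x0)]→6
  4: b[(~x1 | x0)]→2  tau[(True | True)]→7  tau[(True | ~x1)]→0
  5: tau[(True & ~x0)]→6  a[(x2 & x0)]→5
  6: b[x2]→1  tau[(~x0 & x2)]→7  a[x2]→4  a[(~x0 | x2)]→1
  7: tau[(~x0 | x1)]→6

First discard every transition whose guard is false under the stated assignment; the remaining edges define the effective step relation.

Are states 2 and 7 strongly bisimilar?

Answer: BISIMILAR

Working:
Bisimulation quotient by refinement:
  P[0] = {{0,1,2,3,4,5,6,7}}
  P[1] = {{0},{1,6},{2,3,4,5,7}}
  P[2] = {{0},{1},{2,5,7},{3},{4},{6}}
6 equivalence class(es) (converged in 3)
2∈{2,5,7}, 7∈{2,5,7}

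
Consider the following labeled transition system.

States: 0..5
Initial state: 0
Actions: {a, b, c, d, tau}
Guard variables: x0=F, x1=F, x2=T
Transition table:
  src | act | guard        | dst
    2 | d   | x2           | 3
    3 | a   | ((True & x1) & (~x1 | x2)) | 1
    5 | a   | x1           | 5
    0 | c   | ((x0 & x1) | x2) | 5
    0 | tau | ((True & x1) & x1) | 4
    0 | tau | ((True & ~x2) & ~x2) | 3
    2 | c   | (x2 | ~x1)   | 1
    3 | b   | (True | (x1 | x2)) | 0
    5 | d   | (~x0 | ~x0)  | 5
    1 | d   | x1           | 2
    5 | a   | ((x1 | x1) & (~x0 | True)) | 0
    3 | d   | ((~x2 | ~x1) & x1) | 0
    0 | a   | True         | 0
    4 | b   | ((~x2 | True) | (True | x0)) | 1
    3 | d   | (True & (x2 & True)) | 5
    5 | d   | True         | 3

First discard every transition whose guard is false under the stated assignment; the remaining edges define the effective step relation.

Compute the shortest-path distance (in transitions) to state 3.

Breadth-first toward 3:
  L0 = {0}
  L1 = {5}
  L2 = {3}
first hit 3 at d=2 via c·d

Answer: 2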